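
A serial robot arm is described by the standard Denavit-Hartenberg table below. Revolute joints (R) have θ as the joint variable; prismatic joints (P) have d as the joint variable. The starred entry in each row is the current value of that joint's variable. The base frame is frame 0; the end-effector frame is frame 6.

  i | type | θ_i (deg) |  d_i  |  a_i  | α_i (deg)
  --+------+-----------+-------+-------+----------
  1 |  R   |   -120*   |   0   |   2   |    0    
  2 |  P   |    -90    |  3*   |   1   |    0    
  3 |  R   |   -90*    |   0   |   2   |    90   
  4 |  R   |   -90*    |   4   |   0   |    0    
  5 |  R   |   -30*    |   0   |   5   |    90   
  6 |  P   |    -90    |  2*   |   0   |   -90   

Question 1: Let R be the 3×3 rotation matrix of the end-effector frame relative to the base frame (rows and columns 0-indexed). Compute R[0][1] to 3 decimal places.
0.433

End-effector y-axis (col 1 of R) = (0.4330,0.7500,-0.5000)
R[0][1] = 0.4330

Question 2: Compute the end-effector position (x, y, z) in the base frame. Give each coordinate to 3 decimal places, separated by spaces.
after link 1: o_1 = (-1.0000, -1.7321, 0.0000)
after link 2: o_2 = (-1.8660, -1.2321, 3.0000)
after link 3: o_3 = (-0.8660, 0.5000, 3.0000)
after link 4: o_4 = (2.5981, -1.5000, 3.0000)
after link 5: o_5 = (1.3481, -3.6651, -1.3301)
after link 6: o_6 = (0.4821, -5.1651, -0.3301)

0.482 -5.165 -0.330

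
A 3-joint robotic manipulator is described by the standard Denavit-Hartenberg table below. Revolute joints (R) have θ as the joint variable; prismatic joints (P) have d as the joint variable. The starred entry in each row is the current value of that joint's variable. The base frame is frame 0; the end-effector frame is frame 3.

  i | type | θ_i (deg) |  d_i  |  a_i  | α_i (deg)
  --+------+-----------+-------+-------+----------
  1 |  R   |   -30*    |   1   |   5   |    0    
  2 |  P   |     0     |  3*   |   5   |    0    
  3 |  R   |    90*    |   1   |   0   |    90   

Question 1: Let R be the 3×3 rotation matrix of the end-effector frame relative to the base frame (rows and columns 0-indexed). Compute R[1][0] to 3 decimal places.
0.866

End-effector x-axis (col 0 of R) = (0.5000,0.8660,0.0000)
R[1][0] = 0.8660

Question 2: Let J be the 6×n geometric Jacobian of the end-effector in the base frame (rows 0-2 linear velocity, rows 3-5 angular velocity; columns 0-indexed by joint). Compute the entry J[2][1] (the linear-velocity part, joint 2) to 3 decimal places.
prismatic axis z_1 = (0.0000,0.0000,1.0000)
J_v[:, 1] = z_1; J_ω[:, 1] = (0,0,0)
entry J[2][1] = 1.0000

1.000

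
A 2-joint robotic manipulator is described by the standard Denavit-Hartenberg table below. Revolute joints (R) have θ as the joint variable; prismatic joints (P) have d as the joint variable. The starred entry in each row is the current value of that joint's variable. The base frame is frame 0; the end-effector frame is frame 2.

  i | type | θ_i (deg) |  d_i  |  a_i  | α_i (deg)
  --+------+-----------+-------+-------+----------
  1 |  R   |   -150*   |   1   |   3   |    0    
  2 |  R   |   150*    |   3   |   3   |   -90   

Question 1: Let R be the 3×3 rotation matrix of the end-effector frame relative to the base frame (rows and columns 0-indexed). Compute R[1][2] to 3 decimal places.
1.000

End-effector z-axis (col 2 of R) = (0.0000,1.0000,0.0000)
R[1][2] = 1.0000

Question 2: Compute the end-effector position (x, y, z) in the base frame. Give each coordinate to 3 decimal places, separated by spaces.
0.402 -1.500 4.000

after link 1: o_1 = (-2.5981, -1.5000, 1.0000)
after link 2: o_2 = (0.4019, -1.5000, 4.0000)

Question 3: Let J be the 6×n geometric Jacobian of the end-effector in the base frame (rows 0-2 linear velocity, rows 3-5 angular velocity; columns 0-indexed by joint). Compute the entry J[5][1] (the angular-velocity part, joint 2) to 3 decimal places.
1.000

axis z_1 = (0.0000,0.0000,1.0000); lever o_n−o_1 = (3.0000,0.0000,3.0000)
cross product → J_v[:, 1] = (0.0000,3.0000,0.0000)
J_ω[:, 1] = z_1
entry J[5][1] = 1.0000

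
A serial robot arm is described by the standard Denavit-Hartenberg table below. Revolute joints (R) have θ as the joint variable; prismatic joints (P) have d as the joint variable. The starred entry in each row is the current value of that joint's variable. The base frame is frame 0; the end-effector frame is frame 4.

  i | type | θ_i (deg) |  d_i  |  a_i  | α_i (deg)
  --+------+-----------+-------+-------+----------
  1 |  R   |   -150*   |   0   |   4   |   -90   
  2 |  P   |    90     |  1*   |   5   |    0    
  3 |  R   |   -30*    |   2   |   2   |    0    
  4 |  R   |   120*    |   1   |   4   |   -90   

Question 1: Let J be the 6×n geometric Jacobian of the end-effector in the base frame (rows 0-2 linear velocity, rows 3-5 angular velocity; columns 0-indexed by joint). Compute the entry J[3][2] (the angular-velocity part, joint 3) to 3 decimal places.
0.500

axis z_2 = (0.5000,-0.8660,0.0000); lever o_n−o_2 = (4.0981,-1.0981,-1.7321)
cross product → J_v[:, 2] = (1.5000,0.8660,3.0000)
J_ω[:, 2] = z_2
entry J[3][2] = 0.5000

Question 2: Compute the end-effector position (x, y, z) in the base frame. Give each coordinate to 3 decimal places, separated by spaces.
after link 1: o_1 = (-3.4641, -2.0000, 0.0000)
after link 2: o_2 = (-2.9641, -2.8660, -5.0000)
after link 3: o_3 = (-2.8301, -5.0981, -6.7321)
after link 4: o_4 = (1.1340, -3.9641, -6.7321)

1.134 -3.964 -6.732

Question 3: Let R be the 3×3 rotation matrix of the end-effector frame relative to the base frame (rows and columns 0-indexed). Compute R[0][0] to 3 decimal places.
0.866

End-effector x-axis (col 0 of R) = (0.8660,0.5000,-0.0000)
R[0][0] = 0.8660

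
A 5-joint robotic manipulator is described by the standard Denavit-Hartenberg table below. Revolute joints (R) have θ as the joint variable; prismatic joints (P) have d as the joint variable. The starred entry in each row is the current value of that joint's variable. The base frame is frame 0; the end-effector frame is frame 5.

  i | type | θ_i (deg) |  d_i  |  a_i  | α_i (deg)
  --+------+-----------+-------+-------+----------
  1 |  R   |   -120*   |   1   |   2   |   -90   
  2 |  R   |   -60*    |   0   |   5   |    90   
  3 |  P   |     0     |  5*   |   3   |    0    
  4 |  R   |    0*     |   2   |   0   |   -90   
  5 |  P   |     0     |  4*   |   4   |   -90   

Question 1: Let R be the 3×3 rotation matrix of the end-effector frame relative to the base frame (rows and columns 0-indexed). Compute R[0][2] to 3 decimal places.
End-effector z-axis (col 2 of R) = (-0.4330,-0.7500,-0.5000)
R[0][2] = -0.4330

-0.433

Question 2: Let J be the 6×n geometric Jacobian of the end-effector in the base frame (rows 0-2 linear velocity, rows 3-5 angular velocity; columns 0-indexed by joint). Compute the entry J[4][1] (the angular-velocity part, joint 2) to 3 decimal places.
-0.500

axis z_1 = (0.8660,-0.5000,0.0000); lever o_n−o_1 = (3.4952,-1.9462,13.8923)
cross product → J_v[:, 1] = (-6.9462,-12.0311,0.0622)
J_ω[:, 1] = z_1
entry J[4][1] = -0.5000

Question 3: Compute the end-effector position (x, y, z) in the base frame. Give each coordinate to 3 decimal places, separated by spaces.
after link 1: o_1 = (-1.0000, -1.7321, 1.0000)
after link 2: o_2 = (-2.2500, -3.8971, 5.3301)
after link 3: o_3 = (-0.8349, -1.4462, 10.4282)
after link 4: o_4 = (0.0311, 0.0538, 11.4282)
after link 5: o_5 = (2.4952, -3.6782, 14.8923)

2.495 -3.678 14.892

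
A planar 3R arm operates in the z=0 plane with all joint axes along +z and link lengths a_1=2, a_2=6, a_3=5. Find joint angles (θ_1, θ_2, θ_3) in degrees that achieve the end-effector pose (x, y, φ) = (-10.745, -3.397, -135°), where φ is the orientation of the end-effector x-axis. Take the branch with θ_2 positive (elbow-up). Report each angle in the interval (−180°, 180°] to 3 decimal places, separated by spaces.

132.787 60.012 32.201

wrist centre = target − a_3·(cos φ, sin φ) = (-7.2095, 0.1385)
cos θ_2 = (51.9956−2²−6²)/(2·2·6) = 0.4998; θ_2 = 60.0121° (elbow-up)
β = atan2(0.1385,-7.2095) = 178.8992°; ψ = atan2(5.1968,4.9989) = 46.1119°
θ_1 = β − ψ = 132.7872°
θ_3 = φ − θ_1 − θ_2 = 32.2006° (wrapped to (-180°,180°])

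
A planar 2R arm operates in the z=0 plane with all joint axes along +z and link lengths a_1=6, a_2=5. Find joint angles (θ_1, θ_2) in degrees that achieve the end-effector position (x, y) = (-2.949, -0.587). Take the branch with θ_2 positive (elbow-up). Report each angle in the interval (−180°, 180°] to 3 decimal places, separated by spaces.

134.998 149.995

cos θ_2 = (9.0412−6²−5²)/(2·6·5) = -0.8660; θ_2 = 149.9949° (elbow-up)
β = atan2(-0.5870,-2.9490) = -168.7424°; ψ = atan2(2.5004,1.6701) = 56.2596°
θ_1 = β − ψ = -225.0020°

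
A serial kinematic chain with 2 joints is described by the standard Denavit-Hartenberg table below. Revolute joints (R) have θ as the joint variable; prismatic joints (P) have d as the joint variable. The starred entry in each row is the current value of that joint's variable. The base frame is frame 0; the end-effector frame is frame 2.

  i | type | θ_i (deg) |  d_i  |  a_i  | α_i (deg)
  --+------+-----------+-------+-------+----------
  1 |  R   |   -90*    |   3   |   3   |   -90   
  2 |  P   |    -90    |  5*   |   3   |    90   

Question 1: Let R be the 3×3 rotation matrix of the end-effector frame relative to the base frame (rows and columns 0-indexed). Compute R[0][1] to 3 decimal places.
1.000

End-effector y-axis (col 1 of R) = (1.0000,0.0000,0.0000)
R[0][1] = 1.0000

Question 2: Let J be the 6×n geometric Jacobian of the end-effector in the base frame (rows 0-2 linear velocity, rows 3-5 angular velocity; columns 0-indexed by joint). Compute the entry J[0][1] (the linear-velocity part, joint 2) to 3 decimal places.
1.000

prismatic axis z_1 = (1.0000,0.0000,0.0000)
J_v[:, 1] = z_1; J_ω[:, 1] = (0,0,0)
entry J[0][1] = 1.0000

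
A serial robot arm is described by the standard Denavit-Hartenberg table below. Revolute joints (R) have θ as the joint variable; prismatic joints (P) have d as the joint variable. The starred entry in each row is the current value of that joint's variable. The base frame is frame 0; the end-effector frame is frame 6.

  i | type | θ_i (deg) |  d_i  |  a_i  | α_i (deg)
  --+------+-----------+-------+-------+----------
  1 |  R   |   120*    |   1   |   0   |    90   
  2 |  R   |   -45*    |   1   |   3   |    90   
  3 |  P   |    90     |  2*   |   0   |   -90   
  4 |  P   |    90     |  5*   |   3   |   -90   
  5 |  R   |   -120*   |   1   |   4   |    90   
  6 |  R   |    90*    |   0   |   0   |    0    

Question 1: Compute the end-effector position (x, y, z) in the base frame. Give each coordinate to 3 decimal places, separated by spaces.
2.285 -3.958 4.157

after link 1: o_1 = (0.0000, 0.0000, 1.0000)
after link 2: o_2 = (-0.1946, 2.3371, -1.1213)
after link 3: o_3 = (0.5125, 1.1124, -2.5355)
after link 4: o_4 = (1.2196, -0.1124, 3.1213)
after link 5: o_5 = (2.2854, -3.9584, 4.1566)
after link 6: o_6 = (2.2854, -3.9584, 4.1566)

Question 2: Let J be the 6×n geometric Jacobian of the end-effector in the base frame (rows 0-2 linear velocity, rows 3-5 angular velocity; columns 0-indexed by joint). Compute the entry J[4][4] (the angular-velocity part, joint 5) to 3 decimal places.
-0.500

axis z_4 = (-0.8660,-0.5000,0.0000); lever o_n−o_4 = (1.0658,-3.8461,1.0353)
cross product → J_v[:, 4] = (-0.5176,0.8966,3.8637)
J_ω[:, 4] = z_4
entry J[4][4] = -0.5000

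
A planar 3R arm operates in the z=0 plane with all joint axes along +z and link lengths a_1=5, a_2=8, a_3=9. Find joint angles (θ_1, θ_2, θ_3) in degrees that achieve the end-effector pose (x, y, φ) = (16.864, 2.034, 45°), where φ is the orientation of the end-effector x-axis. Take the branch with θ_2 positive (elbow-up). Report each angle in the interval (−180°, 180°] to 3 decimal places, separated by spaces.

wrist centre = target − a_3·(cos φ, sin φ) = (10.5000, -4.3300)
cos θ_2 = (128.9994−5²−8²)/(2·5·8) = 0.5000; θ_2 = 60.0005° (elbow-up)
β = atan2(-4.3300,10.5000) = -22.4101°; ψ = atan2(6.9282,8.9999) = 37.5894°
θ_1 = β − ψ = -59.9995°
θ_3 = φ − θ_1 − θ_2 = 44.9990° (wrapped to (-180°,180°])

-59.999 60.001 44.999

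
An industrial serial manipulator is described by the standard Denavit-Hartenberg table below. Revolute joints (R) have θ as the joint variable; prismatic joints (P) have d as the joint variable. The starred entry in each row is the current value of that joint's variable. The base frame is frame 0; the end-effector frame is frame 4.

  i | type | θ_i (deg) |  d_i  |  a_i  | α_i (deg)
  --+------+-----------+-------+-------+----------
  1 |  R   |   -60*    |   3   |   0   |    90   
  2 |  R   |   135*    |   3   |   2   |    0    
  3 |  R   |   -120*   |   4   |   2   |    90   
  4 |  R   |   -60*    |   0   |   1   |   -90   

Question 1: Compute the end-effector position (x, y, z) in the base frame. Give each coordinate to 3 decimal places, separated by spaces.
after link 1: o_1 = (0.0000, 0.0000, 3.0000)
after link 2: o_2 = (-3.3052, -0.2753, 4.4142)
after link 3: o_3 = (-5.8034, -3.9483, 4.9319)
after link 4: o_4 = (-4.8119, -3.9335, 5.0613)

-4.812 -3.934 5.061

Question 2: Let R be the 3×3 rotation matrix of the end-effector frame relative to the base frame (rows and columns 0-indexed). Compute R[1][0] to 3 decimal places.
0.015

End-effector x-axis (col 0 of R) = (0.9915,0.0148,0.1294)
R[1][0] = 0.0148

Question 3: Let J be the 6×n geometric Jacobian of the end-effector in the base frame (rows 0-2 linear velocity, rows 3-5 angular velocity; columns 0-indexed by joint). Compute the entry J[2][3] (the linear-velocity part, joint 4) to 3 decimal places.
axis z_3 = (0.1294,-0.2241,-0.9659); lever o_n−o_3 = (0.9915,0.0148,0.1294)
cross product → J_v[:, 3] = (-0.0148,-0.9744,0.2241)
J_ω[:, 3] = z_3
entry J[2][3] = 0.2241

0.224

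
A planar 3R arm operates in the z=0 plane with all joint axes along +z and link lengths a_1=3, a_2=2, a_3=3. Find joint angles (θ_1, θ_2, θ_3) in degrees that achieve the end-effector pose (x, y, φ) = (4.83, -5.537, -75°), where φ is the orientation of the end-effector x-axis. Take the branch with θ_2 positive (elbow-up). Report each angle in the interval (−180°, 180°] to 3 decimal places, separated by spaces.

-44.984 29.958 -59.974

wrist centre = target − a_3·(cos φ, sin φ) = (4.0535, -2.6392)
cos θ_2 = (23.3967−3²−2²)/(2·3·2) = 0.8664; θ_2 = 29.9580° (elbow-up)
β = atan2(-2.6392,4.0535) = -33.0678°; ψ = atan2(0.9987,4.7328) = 11.9159°
θ_1 = β − ψ = -44.9837°
θ_3 = φ − θ_1 − θ_2 = -59.9743° (wrapped to (-180°,180°])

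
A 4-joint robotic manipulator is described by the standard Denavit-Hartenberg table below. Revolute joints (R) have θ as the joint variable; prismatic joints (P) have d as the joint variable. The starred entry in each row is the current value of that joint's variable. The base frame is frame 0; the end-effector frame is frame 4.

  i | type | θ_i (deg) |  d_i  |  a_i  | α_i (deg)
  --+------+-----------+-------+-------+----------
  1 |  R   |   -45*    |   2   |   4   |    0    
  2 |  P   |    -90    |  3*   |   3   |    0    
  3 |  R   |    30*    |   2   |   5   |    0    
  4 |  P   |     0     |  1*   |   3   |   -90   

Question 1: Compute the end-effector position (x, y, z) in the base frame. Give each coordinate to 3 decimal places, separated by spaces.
-1.363 -12.677 8.000

after link 1: o_1 = (2.8284, -2.8284, 2.0000)
after link 2: o_2 = (0.7071, -4.9497, 5.0000)
after link 3: o_3 = (-0.5870, -9.7794, 7.0000)
after link 4: o_4 = (-1.3634, -12.6772, 8.0000)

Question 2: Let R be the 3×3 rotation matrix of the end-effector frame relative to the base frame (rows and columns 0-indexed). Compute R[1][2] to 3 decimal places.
-0.259

End-effector z-axis (col 2 of R) = (0.9659,-0.2588,0.0000)
R[1][2] = -0.2588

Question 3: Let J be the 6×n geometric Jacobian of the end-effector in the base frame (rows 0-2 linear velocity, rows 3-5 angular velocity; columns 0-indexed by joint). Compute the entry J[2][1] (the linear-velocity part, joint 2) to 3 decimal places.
1.000

prismatic axis z_1 = (0.0000,0.0000,1.0000)
J_v[:, 1] = z_1; J_ω[:, 1] = (0,0,0)
entry J[2][1] = 1.0000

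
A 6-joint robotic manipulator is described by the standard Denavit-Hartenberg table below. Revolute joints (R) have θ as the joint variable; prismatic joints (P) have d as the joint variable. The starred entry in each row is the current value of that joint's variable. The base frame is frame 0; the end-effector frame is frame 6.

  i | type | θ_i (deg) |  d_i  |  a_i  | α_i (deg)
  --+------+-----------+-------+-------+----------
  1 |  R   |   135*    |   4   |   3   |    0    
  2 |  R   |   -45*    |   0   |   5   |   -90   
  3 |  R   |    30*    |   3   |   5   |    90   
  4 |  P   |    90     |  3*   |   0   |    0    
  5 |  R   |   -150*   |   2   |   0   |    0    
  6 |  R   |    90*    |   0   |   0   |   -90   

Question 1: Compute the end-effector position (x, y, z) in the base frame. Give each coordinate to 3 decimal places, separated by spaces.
-5.121 13.951 5.830

after link 1: o_1 = (-2.1213, 2.1213, 4.0000)
after link 2: o_2 = (-2.1213, 7.1213, 4.0000)
after link 3: o_3 = (-5.1213, 11.4514, 1.5000)
after link 4: o_4 = (-5.1213, 12.9514, 4.0981)
after link 5: o_5 = (-5.1213, 13.9514, 5.8301)
after link 6: o_6 = (-5.1213, 13.9514, 5.8301)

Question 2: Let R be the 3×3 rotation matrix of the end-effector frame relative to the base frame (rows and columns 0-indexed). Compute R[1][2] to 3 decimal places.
-0.433

End-effector z-axis (col 2 of R) = (-0.8660,-0.4330,0.2500)
R[1][2] = -0.4330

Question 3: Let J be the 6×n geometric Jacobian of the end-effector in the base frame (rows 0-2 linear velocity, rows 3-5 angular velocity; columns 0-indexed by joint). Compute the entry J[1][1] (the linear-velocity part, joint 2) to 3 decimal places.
-3.000

axis z_1 = (0.0000,0.0000,1.0000); lever o_n−o_1 = (-3.0000,11.8301,1.8301)
cross product → J_v[:, 1] = (-11.8301,-3.0000,0.0000)
J_ω[:, 1] = z_1
entry J[1][1] = -3.0000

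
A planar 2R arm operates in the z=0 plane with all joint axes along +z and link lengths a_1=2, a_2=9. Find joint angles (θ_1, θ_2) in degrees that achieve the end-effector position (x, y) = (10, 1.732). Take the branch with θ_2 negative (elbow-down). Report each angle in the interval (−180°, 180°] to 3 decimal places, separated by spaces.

cos θ_2 = (102.9998−2²−9²)/(2·2·9) = 0.5000; θ_2 = -60.0003° (elbow-down)
β = atan2(1.7320,10.0000) = 9.8261°; ψ = atan2(-7.7943,6.5000) = -50.1739°
θ_1 = β − ψ = 60.0000°

60.000 -60.000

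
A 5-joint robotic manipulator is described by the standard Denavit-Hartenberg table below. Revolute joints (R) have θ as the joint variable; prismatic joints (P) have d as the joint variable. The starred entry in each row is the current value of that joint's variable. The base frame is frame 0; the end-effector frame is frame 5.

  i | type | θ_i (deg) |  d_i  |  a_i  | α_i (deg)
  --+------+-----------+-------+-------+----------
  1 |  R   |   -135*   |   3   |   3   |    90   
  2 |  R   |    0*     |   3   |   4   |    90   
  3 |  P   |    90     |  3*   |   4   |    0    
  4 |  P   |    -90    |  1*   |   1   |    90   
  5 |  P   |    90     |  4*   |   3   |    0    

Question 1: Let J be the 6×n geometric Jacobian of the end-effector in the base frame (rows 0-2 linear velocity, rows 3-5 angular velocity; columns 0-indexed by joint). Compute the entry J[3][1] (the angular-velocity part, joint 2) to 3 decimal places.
axis z_1 = (-0.7071,0.7071,0.0000); lever o_n−o_1 = (-5.6569,-1.4142,-7.0000)
cross product → J_v[:, 1] = (-4.9497,-4.9497,5.0000)
J_ω[:, 1] = z_1
entry J[3][1] = -0.7071

-0.707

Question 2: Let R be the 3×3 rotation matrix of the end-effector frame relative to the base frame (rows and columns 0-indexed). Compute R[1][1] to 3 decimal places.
0.707

End-effector y-axis (col 1 of R) = (0.7071,0.7071,-0.0000)
R[1][1] = 0.7071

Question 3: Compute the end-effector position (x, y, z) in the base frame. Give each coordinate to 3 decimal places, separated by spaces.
-7.778 -3.536 -4.000

after link 1: o_1 = (-2.1213, -2.1213, 3.0000)
after link 2: o_2 = (-7.0711, -2.8284, 3.0000)
after link 3: o_3 = (-9.8995, -0.0000, 0.0000)
after link 4: o_4 = (-10.6066, -0.7071, -1.0000)
after link 5: o_5 = (-7.7782, -3.5355, -4.0000)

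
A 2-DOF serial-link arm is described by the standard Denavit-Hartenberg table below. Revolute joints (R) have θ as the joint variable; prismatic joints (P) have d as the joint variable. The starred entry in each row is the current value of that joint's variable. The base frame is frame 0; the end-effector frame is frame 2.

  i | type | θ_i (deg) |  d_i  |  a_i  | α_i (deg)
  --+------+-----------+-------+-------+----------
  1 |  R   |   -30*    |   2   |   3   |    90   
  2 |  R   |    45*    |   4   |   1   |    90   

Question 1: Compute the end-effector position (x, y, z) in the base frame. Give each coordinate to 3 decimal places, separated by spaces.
1.210 -5.318 2.707

after link 1: o_1 = (2.5981, -1.5000, 2.0000)
after link 2: o_2 = (1.2104, -5.3177, 2.7071)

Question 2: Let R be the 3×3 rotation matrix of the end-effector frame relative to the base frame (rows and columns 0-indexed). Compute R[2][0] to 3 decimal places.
0.707

End-effector x-axis (col 0 of R) = (0.6124,-0.3536,0.7071)
R[2][0] = 0.7071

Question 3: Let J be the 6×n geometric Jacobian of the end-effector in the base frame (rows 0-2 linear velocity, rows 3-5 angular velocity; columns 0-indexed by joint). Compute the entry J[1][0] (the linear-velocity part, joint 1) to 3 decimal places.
1.210

axis z_0 = ẑ; lever o_n−o_0 = (1.2104,-5.3177,2.7071)
cross product → J_v[:, 0] = (5.3177,1.2104,-0.0000)
J_ω[:, 0] = z_0
entry J[1][0] = 1.2104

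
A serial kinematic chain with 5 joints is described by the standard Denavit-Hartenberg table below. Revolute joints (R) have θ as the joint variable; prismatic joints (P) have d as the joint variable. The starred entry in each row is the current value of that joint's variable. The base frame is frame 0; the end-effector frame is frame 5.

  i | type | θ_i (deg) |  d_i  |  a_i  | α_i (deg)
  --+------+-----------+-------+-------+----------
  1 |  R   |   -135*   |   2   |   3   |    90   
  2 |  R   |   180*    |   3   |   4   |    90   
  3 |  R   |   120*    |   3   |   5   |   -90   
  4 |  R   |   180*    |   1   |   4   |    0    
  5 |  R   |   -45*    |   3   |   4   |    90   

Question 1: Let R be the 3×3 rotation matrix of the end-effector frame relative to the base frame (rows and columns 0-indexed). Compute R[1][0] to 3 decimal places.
End-effector x-axis (col 0 of R) = (0.6830,-0.1830,-0.7071)
R[1][0] = -0.1830

-0.183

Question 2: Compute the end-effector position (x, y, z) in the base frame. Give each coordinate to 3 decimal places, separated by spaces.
-0.683 -1.509 2.172

after link 1: o_1 = (-2.1213, -2.1213, 2.0000)
after link 2: o_2 = (-1.4142, 2.8284, 2.0000)
after link 3: o_3 = (-6.2438, 4.1225, 5.0000)
after link 4: o_4 = (-2.6390, 2.1213, 5.0000)
after link 5: o_5 = (-0.6834, -1.5085, 2.1716)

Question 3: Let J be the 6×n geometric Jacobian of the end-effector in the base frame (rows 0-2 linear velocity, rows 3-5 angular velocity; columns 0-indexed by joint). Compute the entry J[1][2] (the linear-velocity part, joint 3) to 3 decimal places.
axis z_2 = (-0.0000,-0.0000,1.0000); lever o_n−o_2 = (0.7308,-4.3369,0.1716)
cross product → J_v[:, 2] = (4.3369,0.7308,0.0000)
J_ω[:, 2] = z_2
entry J[1][2] = 0.7308

0.731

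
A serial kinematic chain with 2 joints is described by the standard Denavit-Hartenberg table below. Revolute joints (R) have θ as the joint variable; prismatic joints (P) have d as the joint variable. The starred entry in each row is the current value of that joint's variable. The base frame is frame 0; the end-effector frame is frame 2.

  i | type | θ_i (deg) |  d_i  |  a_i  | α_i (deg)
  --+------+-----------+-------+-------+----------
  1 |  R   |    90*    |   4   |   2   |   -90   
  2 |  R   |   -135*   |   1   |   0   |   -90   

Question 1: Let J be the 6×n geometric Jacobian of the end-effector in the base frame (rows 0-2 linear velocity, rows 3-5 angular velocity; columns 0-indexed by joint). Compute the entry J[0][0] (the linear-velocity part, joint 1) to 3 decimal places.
-2.000

axis z_0 = ẑ; lever o_n−o_0 = (-1.0000,2.0000,4.0000)
cross product → J_v[:, 0] = (-2.0000,-1.0000,0.0000)
J_ω[:, 0] = z_0
entry J[0][0] = -2.0000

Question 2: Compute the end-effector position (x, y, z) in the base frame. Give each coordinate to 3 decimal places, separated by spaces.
after link 1: o_1 = (0.0000, 2.0000, 4.0000)
after link 2: o_2 = (-1.0000, 2.0000, 4.0000)

-1.000 2.000 4.000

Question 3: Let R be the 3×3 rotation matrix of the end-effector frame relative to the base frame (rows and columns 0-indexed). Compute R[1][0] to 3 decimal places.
End-effector x-axis (col 0 of R) = (0.0000,-0.7071,0.7071)
R[1][0] = -0.7071

-0.707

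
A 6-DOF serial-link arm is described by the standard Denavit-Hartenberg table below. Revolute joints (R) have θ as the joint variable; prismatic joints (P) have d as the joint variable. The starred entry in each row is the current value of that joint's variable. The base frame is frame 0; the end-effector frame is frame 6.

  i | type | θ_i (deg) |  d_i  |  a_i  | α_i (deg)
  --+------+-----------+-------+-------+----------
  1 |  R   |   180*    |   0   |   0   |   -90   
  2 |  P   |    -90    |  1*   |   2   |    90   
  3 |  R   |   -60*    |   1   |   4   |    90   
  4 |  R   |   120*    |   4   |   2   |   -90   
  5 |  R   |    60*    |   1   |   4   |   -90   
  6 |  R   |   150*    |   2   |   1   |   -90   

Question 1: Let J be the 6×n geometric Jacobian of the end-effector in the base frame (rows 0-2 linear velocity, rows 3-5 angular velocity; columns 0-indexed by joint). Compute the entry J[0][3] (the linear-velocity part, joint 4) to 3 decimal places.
-1.350

axis z_3 = (0.0000,0.5000,-0.8660); lever o_n−o_3 = (1.3391,-1.0266,-0.9228)
cross product → J_v[:, 3] = (-1.3505,-1.1597,-0.6696)
J_ω[:, 3] = z_3
entry J[0][3] = -1.3505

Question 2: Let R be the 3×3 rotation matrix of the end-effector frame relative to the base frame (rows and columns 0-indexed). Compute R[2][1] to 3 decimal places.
-0.650

End-effector y-axis (col 1 of R) = (0.7500,-0.1250,-0.6495)
R[2][1] = -0.6495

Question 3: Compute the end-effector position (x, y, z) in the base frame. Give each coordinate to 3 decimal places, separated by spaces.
after link 1: o_1 = (0.0000, 0.0000, 0.0000)
after link 2: o_2 = (-0.0000, -1.0000, 2.0000)
after link 3: o_3 = (1.0000, 2.4641, 4.0000)
after link 4: o_4 = (2.7321, 3.5981, 0.0359)
after link 5: o_5 = (3.9641, 0.2500, 2.1029)
after link 6: o_6 = (2.3391, 1.4375, 3.0772)

2.339 1.437 3.077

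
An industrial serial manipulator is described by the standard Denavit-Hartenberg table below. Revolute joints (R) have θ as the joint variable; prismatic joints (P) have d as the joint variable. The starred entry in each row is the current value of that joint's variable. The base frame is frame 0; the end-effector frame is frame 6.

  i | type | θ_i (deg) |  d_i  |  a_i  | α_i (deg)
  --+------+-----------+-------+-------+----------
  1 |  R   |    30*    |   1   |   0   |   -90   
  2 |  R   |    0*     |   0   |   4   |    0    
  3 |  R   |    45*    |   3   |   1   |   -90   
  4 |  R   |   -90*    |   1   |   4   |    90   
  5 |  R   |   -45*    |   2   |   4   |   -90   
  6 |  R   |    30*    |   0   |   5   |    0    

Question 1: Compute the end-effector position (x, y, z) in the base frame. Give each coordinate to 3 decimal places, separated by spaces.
after link 1: o_1 = (0.0000, 0.0000, 1.0000)
after link 2: o_2 = (3.4641, 2.0000, 1.0000)
after link 3: o_3 = (2.5765, 4.9516, 0.2929)
after link 4: o_4 = (-0.0359, 8.0622, -0.4142)
after link 5: o_5 = (-0.9428, 10.8046, 3.0000)
after link 6: o_6 = (0.9322, 15.4226, 3.3973)

0.932 15.423 3.397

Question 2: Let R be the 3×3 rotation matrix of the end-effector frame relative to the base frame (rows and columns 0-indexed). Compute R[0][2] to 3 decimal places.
End-effector z-axis (col 2 of R) = (-0.7866,0.3624,-0.5000)
R[0][2] = -0.7866

-0.787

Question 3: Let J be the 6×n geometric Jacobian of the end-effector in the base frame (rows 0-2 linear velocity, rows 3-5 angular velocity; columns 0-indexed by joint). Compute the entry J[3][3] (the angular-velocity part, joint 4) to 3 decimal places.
axis z_3 = (-0.6124,-0.3536,-0.7071); lever o_n−o_3 = (-1.6443,10.4710,3.1044)
cross product → J_v[:, 3] = (6.3065,3.0637,-6.9935)
J_ω[:, 3] = z_3
entry J[3][3] = -0.6124

-0.612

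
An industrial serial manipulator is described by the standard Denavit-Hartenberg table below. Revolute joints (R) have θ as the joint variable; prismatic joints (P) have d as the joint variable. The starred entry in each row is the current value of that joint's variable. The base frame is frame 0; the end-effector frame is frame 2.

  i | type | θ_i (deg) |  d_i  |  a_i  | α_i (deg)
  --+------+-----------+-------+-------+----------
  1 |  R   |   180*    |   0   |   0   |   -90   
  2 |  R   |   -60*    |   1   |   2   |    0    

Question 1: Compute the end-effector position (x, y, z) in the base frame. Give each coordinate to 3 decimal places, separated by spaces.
-1.000 -1.000 1.732

after link 1: o_1 = (0.0000, 0.0000, 0.0000)
after link 2: o_2 = (-1.0000, -1.0000, 1.7321)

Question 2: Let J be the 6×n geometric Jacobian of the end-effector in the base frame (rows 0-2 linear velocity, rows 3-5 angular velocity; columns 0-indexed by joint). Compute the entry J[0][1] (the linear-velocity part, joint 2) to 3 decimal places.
-1.732

axis z_1 = (-0.0000,-1.0000,0.0000); lever o_n−o_1 = (-1.0000,-1.0000,1.7321)
cross product → J_v[:, 1] = (-1.7321,0.0000,-1.0000)
J_ω[:, 1] = z_1
entry J[0][1] = -1.7321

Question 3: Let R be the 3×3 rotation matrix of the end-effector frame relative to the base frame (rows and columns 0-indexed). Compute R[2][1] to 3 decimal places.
-0.500

End-effector y-axis (col 1 of R) = (-0.8660,0.0000,-0.5000)
R[2][1] = -0.5000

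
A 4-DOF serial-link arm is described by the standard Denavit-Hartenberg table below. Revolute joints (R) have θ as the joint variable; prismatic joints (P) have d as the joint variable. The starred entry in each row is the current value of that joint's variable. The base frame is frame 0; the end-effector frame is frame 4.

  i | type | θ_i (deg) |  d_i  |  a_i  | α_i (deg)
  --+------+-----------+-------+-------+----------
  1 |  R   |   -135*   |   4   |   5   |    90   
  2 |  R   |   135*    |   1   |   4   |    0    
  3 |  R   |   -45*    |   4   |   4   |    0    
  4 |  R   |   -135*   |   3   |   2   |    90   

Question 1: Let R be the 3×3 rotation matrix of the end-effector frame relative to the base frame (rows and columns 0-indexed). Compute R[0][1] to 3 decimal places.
-0.707

End-effector y-axis (col 1 of R) = (-0.7071,0.7071,0.0000)
R[0][1] = -0.7071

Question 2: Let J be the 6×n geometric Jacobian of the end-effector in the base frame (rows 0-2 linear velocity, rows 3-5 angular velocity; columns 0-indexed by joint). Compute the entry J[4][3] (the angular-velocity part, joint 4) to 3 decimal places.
0.707

axis z_3 = (-0.7071,0.7071,0.0000); lever o_n−o_3 = (-3.1213,1.1213,-1.4142)
cross product → J_v[:, 3] = (-1.0000,-1.0000,1.4142)
J_ω[:, 3] = z_3
entry J[4][3] = 0.7071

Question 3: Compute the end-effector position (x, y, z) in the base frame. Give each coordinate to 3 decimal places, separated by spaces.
-8.192 3.121 9.414

after link 1: o_1 = (-3.5355, -3.5355, 4.0000)
after link 2: o_2 = (-2.2426, -0.8284, 6.8284)
after link 3: o_3 = (-5.0711, 2.0000, 10.8284)
after link 4: o_4 = (-8.1924, 3.1213, 9.4142)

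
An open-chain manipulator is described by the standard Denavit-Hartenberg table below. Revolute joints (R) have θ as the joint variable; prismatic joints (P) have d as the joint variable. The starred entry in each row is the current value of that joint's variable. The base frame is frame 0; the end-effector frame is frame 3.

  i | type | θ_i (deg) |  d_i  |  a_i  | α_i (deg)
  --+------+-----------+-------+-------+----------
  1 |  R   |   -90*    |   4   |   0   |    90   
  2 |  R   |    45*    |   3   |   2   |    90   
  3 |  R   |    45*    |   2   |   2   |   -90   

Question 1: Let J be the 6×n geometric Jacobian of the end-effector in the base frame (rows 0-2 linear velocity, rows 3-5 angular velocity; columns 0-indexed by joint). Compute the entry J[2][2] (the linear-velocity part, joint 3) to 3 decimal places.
axis z_2 = (-0.0000,-0.7071,-0.7071); lever o_n−o_2 = (-1.4142,-2.4142,-0.4142)
cross product → J_v[:, 2] = (-1.4142,1.0000,-1.0000)
J_ω[:, 2] = z_2
entry J[2][2] = -1.0000

-1.000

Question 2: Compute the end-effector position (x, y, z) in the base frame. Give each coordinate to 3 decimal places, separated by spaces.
after link 1: o_1 = (0.0000, 0.0000, 4.0000)
after link 2: o_2 = (-3.0000, -1.4142, 5.4142)
after link 3: o_3 = (-4.4142, -3.8284, 5.0000)

-4.414 -3.828 5.000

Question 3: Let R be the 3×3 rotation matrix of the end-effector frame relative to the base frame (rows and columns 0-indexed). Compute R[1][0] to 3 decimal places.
End-effector x-axis (col 0 of R) = (-0.7071,-0.5000,0.5000)
R[1][0] = -0.5000

-0.500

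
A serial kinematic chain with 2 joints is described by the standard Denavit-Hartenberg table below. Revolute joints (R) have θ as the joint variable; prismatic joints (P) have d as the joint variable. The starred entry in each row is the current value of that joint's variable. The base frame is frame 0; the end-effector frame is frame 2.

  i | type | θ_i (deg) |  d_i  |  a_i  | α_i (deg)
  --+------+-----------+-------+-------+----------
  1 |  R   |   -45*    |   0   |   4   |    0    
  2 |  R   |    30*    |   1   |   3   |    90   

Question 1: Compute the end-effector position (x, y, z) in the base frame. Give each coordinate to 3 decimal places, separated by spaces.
after link 1: o_1 = (2.8284, -2.8284, 0.0000)
after link 2: o_2 = (5.7262, -3.6049, 1.0000)

5.726 -3.605 1.000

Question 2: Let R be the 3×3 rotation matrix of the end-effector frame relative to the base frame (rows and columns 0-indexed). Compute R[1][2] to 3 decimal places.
-0.966

End-effector z-axis (col 2 of R) = (-0.2588,-0.9659,0.0000)
R[1][2] = -0.9659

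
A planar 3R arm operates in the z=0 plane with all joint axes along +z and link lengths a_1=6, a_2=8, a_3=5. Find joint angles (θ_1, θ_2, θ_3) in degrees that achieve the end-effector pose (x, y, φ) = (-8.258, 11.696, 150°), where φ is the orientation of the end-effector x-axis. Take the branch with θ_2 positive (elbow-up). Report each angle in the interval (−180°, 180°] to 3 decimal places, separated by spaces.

59.997 90.003 0.000

wrist centre = target − a_3·(cos φ, sin φ) = (-3.9279, 9.1960)
cos θ_2 = (99.9946−6²−8²)/(2·6·8) = -0.0001; θ_2 = 90.0032° (elbow-up)
β = atan2(9.1960,-3.9279) = 113.1287°; ψ = atan2(8.0000,5.9996) = 53.1322°
θ_1 = β − ψ = 59.9965°
θ_3 = φ − θ_1 − θ_2 = 0.0002° (wrapped to (-180°,180°])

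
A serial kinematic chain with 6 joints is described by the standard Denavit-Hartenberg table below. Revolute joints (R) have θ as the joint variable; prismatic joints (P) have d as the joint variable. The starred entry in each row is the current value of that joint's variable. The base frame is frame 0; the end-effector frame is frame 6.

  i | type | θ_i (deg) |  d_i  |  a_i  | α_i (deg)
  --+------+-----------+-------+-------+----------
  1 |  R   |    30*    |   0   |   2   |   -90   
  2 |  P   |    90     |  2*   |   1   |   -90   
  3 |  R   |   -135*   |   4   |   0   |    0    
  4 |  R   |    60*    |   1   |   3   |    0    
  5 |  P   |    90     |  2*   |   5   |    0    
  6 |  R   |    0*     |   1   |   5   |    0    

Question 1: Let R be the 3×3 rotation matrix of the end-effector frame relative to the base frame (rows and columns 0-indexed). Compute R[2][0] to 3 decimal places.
End-effector x-axis (col 0 of R) = (0.1294,-0.2241,-0.9659)
R[2][0] = -0.9659

-0.966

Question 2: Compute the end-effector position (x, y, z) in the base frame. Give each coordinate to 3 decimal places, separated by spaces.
-6.351 -1.000 -11.436

after link 1: o_1 = (1.7321, 1.0000, 0.0000)
after link 2: o_2 = (0.7321, 2.7321, -1.0000)
after link 3: o_3 = (-2.7321, 0.7321, -1.0000)
after link 4: o_4 = (-5.0470, 2.7416, -1.7765)
after link 5: o_5 = (-6.1320, 0.6209, -6.6061)
after link 6: o_6 = (-6.3509, -0.9998, -11.4357)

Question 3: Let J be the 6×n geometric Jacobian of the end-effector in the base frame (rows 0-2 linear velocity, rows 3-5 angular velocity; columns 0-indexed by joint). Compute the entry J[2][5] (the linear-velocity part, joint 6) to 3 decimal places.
axis z_5 = (-0.8660,-0.5000,-0.0000); lever o_n−o_5 = (-0.2190,-1.6207,-4.8296)
cross product → J_v[:, 5] = (2.4148,-4.1826,1.2941)
J_ω[:, 5] = z_5
entry J[2][5] = 1.2941

1.294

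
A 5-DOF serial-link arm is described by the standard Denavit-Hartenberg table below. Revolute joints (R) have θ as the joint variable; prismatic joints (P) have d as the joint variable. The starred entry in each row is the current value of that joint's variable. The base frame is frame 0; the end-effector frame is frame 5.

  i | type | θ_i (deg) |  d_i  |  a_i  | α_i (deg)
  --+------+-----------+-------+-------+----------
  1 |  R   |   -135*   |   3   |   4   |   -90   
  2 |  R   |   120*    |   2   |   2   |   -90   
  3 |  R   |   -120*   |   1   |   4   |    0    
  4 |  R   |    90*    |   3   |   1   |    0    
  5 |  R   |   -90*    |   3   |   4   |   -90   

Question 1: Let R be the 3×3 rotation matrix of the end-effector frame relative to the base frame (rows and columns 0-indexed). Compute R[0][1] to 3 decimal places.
-0.612

End-effector y-axis (col 1 of R) = (-0.6124,-0.6124,-0.5000)
R[0][1] = -0.6124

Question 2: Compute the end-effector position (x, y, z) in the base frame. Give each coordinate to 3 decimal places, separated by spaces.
after link 1: o_1 = (-2.8284, -2.8284, 3.0000)
after link 2: o_2 = (-0.7071, -3.5355, 1.2679)
after link 3: o_3 = (1.6476, -6.0798, 3.5000)
after link 4: o_4 = (4.1445, -4.2900, 4.2500)
after link 5: o_5 = (7.7240, -5.6095, 7.4821)

7.724 -5.609 7.482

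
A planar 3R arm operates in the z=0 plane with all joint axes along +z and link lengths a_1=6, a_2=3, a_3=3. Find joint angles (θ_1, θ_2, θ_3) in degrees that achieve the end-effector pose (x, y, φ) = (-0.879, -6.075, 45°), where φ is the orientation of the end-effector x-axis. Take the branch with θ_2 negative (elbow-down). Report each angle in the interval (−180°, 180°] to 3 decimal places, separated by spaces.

wrist centre = target − a_3·(cos φ, sin φ) = (-3.0003, -8.1963)
cos θ_2 = (76.1816−6²−3²)/(2·6·3) = 0.8662; θ_2 = -29.9851° (elbow-down)
β = atan2(-8.1963,-3.0003) = -110.1055°; ψ = atan2(-1.4993,8.5985) = -9.8913°
θ_1 = β − ψ = -100.2142°
θ_3 = φ − θ_1 − θ_2 = 175.1993° (wrapped to (-180°,180°])

-100.214 -29.985 175.199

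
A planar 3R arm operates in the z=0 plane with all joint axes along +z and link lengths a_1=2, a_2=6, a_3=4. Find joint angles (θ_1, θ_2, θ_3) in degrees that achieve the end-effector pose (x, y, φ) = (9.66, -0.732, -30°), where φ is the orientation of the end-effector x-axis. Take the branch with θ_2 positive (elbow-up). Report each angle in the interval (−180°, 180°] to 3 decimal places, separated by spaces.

wrist centre = target − a_3·(cos φ, sin φ) = (6.1959, 1.2680)
cos θ_2 = (39.9970−2²−6²)/(2·2·6) = -0.0001; θ_2 = 90.0072° (elbow-up)
β = atan2(1.2680,6.1959) = 11.5660°; ψ = atan2(6.0000,1.9992) = 71.5715°
θ_1 = β − ψ = -60.0056°
θ_3 = φ − θ_1 − θ_2 = -60.0016° (wrapped to (-180°,180°])

-60.006 90.007 -60.002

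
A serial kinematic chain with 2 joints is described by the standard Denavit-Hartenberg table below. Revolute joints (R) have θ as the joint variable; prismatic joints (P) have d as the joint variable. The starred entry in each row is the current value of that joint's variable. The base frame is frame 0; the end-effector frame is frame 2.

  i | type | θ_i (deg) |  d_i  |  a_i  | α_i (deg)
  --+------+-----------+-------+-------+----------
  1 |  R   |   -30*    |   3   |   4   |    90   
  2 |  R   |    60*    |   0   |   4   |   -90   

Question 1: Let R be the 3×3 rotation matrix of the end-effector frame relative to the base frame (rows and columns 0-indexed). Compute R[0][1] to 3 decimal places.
0.500

End-effector y-axis (col 1 of R) = (0.5000,0.8660,-0.0000)
R[0][1] = 0.5000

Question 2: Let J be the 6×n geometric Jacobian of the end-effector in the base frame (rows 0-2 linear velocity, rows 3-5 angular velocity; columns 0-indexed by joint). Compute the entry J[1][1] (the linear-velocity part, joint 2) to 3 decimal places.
axis z_1 = (-0.5000,-0.8660,0.0000); lever o_n−o_1 = (1.7321,-1.0000,3.4641)
cross product → J_v[:, 1] = (-3.0000,1.7321,2.0000)
J_ω[:, 1] = z_1
entry J[1][1] = 1.7321

1.732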